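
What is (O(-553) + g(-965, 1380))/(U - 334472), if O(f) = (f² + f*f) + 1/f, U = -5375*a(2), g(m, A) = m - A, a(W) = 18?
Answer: -168463984/119232883 ≈ -1.4129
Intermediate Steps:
U = -96750 (U = -5375*18 = -96750)
O(f) = 1/f + 2*f² (O(f) = (f² + f²) + 1/f = 2*f² + 1/f = 1/f + 2*f²)
(O(-553) + g(-965, 1380))/(U - 334472) = ((1 + 2*(-553)³)/(-553) + (-965 - 1*1380))/(-96750 - 334472) = (-(1 + 2*(-169112377))/553 + (-965 - 1380))/(-431222) = (-(1 - 338224754)/553 - 2345)*(-1/431222) = (-1/553*(-338224753) - 2345)*(-1/431222) = (338224753/553 - 2345)*(-1/431222) = (336927968/553)*(-1/431222) = -168463984/119232883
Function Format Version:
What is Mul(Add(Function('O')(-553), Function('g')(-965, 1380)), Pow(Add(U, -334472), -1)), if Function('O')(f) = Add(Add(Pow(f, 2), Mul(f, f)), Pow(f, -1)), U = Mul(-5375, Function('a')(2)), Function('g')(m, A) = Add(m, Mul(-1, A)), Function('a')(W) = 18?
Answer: Rational(-168463984, 119232883) ≈ -1.4129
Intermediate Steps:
U = -96750 (U = Mul(-5375, 18) = -96750)
Function('O')(f) = Add(Pow(f, -1), Mul(2, Pow(f, 2))) (Function('O')(f) = Add(Add(Pow(f, 2), Pow(f, 2)), Pow(f, -1)) = Add(Mul(2, Pow(f, 2)), Pow(f, -1)) = Add(Pow(f, -1), Mul(2, Pow(f, 2))))
Mul(Add(Function('O')(-553), Function('g')(-965, 1380)), Pow(Add(U, -334472), -1)) = Mul(Add(Mul(Pow(-553, -1), Add(1, Mul(2, Pow(-553, 3)))), Add(-965, Mul(-1, 1380))), Pow(Add(-96750, -334472), -1)) = Mul(Add(Mul(Rational(-1, 553), Add(1, Mul(2, -169112377))), Add(-965, -1380)), Pow(-431222, -1)) = Mul(Add(Mul(Rational(-1, 553), Add(1, -338224754)), -2345), Rational(-1, 431222)) = Mul(Add(Mul(Rational(-1, 553), -338224753), -2345), Rational(-1, 431222)) = Mul(Add(Rational(338224753, 553), -2345), Rational(-1, 431222)) = Mul(Rational(336927968, 553), Rational(-1, 431222)) = Rational(-168463984, 119232883)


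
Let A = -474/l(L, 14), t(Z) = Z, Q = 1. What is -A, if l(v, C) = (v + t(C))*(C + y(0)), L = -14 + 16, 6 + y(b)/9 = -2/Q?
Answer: -237/464 ≈ -0.51078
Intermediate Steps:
y(b) = -72 (y(b) = -54 + 9*(-2/1) = -54 + 9*(-2*1) = -54 + 9*(-2) = -54 - 18 = -72)
L = 2
l(v, C) = (-72 + C)*(C + v) (l(v, C) = (v + C)*(C - 72) = (C + v)*(-72 + C) = (-72 + C)*(C + v))
A = 237/464 (A = -474/(14² - 72*14 - 72*2 + 14*2) = -474/(196 - 1008 - 144 + 28) = -474/(-928) = -474*(-1/928) = 237/464 ≈ 0.51078)
-A = -1*237/464 = -237/464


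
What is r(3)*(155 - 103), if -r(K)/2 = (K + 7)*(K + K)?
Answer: -6240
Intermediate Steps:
r(K) = -4*K*(7 + K) (r(K) = -2*(K + 7)*(K + K) = -2*(7 + K)*2*K = -4*K*(7 + K))
r(3)*(155 - 103) = (-4*3*(7 + 3))*(155 - 103) = -4*3*10*52 = -120*52 = -6240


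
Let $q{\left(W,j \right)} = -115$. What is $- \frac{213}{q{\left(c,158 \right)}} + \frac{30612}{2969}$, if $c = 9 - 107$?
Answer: $\frac{4152777}{341435} \approx 12.163$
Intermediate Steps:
$c = -98$
$- \frac{213}{q{\left(c,158 \right)}} + \frac{30612}{2969} = - \frac{213}{-115} + \frac{30612}{2969} = \left(-213\right) \left(- \frac{1}{115}\right) + 30612 \cdot \frac{1}{2969} = \frac{213}{115} + \frac{30612}{2969} = \frac{4152777}{341435}$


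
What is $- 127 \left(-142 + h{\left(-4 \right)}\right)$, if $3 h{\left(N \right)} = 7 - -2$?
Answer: $17653$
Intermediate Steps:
$h{\left(N \right)} = 3$ ($h{\left(N \right)} = \frac{7 - -2}{3} = \frac{7 + 2}{3} = \frac{1}{3} \cdot 9 = 3$)
$- 127 \left(-142 + h{\left(-4 \right)}\right) = - 127 \left(-142 + 3\right) = \left(-127\right) \left(-139\right) = 17653$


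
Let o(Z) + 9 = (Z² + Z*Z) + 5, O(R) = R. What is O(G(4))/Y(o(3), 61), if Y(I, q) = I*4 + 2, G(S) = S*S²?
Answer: 32/29 ≈ 1.1034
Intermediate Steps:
G(S) = S³
o(Z) = -4 + 2*Z² (o(Z) = -9 + ((Z² + Z*Z) + 5) = -9 + ((Z² + Z²) + 5) = -9 + (2*Z² + 5) = -9 + (5 + 2*Z²) = -4 + 2*Z²)
Y(I, q) = 2 + 4*I (Y(I, q) = 4*I + 2 = 2 + 4*I)
O(G(4))/Y(o(3), 61) = 4³/(2 + 4*(-4 + 2*3²)) = 64/(2 + 4*(-4 + 2*9)) = 64/(2 + 4*(-4 + 18)) = 64/(2 + 4*14) = 64/(2 + 56) = 64/58 = 64*(1/58) = 32/29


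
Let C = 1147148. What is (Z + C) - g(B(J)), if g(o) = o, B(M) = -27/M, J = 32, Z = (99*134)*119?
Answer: 87225691/32 ≈ 2.7258e+6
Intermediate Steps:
Z = 1578654 (Z = 13266*119 = 1578654)
(Z + C) - g(B(J)) = (1578654 + 1147148) - (-27)/32 = 2725802 - (-27)/32 = 2725802 - 1*(-27/32) = 2725802 + 27/32 = 87225691/32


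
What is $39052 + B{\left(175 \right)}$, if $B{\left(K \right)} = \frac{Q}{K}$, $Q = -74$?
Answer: $\frac{6834026}{175} \approx 39052.0$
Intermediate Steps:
$B{\left(K \right)} = - \frac{74}{K}$
$39052 + B{\left(175 \right)} = 39052 - \frac{74}{175} = \frac{6834026}{175}$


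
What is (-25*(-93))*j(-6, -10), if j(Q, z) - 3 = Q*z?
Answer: 146475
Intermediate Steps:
j(Q, z) = 3 + Q*z
(-25*(-93))*j(-6, -10) = (-25*(-93))*(3 - 6*(-10)) = 2325*(3 + 60) = 2325*63 = 146475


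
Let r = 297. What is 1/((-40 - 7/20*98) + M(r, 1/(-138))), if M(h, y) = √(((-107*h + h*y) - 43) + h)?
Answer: -170890/85209577 - 50*I*√66711454/85209577 ≈ -0.0020055 - 0.0047927*I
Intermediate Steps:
M(h, y) = √(-43 - 106*h + h*y) (M(h, y) = √((-43 - 107*h + h*y) + h) = √(-43 - 106*h + h*y))
1/((-40 - 7/20*98) + M(r, 1/(-138))) = 1/((-40 - 7/20*98) + √(-43 - 106*297 + 297/(-138))) = 1/((-40 - 7*1/20*98) + √(-43 - 31482 + 297*(-1/138))) = 1/((-40 - 7/20*98) + √(-43 - 31482 - 99/46)) = 1/((-40 - 343/10) + √(-1450249/46)) = 1/(-743/10 + I*√66711454/46)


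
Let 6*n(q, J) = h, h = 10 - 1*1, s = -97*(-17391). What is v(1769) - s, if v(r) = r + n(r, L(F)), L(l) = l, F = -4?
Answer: -3370313/2 ≈ -1.6852e+6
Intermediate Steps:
s = 1686927
h = 9 (h = 10 - 1 = 9)
n(q, J) = 3/2 (n(q, J) = (⅙)*9 = 3/2)
v(r) = 3/2 + r (v(r) = r + 3/2 = 3/2 + r)
v(1769) - s = (3/2 + 1769) - 1*1686927 = 3541/2 - 1686927 = -3370313/2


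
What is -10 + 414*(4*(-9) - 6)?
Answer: -17398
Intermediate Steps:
-10 + 414*(4*(-9) - 6) = -10 + 414*(-36 - 6) = -10 + 414*(-42) = -10 - 17388 = -17398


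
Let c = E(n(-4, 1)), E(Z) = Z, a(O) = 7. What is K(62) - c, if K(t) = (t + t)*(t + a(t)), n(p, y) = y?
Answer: 8555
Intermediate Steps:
c = 1
K(t) = 2*t*(7 + t) (K(t) = (t + t)*(t + 7) = (2*t)*(7 + t) = 2*t*(7 + t))
K(62) - c = 2*62*(7 + 62) - 1*1 = 2*62*69 - 1 = 8556 - 1 = 8555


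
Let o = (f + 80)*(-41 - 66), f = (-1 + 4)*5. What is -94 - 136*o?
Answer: 1382346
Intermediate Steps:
f = 15 (f = 3*5 = 15)
o = -10165 (o = (15 + 80)*(-41 - 66) = 95*(-107) = -10165)
-94 - 136*o = -94 - 136*(-10165) = -94 + 1382440 = 1382346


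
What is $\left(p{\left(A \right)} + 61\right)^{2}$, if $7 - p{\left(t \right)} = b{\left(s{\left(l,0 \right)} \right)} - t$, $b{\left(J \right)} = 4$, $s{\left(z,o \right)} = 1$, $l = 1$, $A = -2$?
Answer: $3844$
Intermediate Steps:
$p{\left(t \right)} = 3 + t$ ($p{\left(t \right)} = 7 - \left(4 - t\right) = 7 + \left(-4 + t\right) = 3 + t$)
$\left(p{\left(A \right)} + 61\right)^{2} = \left(\left(3 - 2\right) + 61\right)^{2} = \left(1 + 61\right)^{2} = 62^{2} = 3844$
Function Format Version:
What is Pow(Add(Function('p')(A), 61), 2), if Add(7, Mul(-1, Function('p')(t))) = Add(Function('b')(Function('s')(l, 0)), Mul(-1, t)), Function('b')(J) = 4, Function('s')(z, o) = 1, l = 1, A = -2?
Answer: 3844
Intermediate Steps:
Function('p')(t) = Add(3, t) (Function('p')(t) = Add(7, Mul(-1, Add(4, Mul(-1, t)))) = Add(7, Add(-4, t)) = Add(3, t))
Pow(Add(Function('p')(A), 61), 2) = Pow(Add(Add(3, -2), 61), 2) = Pow(Add(1, 61), 2) = Pow(62, 2) = 3844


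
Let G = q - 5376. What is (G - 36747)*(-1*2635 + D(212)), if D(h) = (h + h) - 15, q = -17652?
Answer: 133059150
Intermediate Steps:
G = -23028 (G = -17652 - 5376 = -23028)
D(h) = -15 + 2*h (D(h) = 2*h - 15 = -15 + 2*h)
(G - 36747)*(-1*2635 + D(212)) = (-23028 - 36747)*(-1*2635 + (-15 + 2*212)) = -59775*(-2635 + (-15 + 424)) = -59775*(-2635 + 409) = -59775*(-2226) = 133059150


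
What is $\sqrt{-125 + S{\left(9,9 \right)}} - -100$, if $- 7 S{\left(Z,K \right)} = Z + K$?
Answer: $100 + \frac{i \sqrt{6251}}{7} \approx 100.0 + 11.295 i$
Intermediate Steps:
$S{\left(Z,K \right)} = - \frac{K}{7} - \frac{Z}{7}$ ($S{\left(Z,K \right)} = - \frac{Z + K}{7} = - \frac{K + Z}{7} = - \frac{K}{7} - \frac{Z}{7}$)
$\sqrt{-125 + S{\left(9,9 \right)}} - -100 = \sqrt{-125 - \frac{18}{7}} - -100 = \sqrt{-125 - \frac{18}{7}} + 100 = \sqrt{- \frac{893}{7}} + 100 = \frac{i \sqrt{6251}}{7} + 100 = 100 + \frac{i \sqrt{6251}}{7}$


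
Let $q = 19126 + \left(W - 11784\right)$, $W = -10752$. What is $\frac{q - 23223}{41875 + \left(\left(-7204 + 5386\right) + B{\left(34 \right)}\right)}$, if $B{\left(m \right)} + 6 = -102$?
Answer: $- \frac{26633}{39949} \approx -0.66667$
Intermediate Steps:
$B{\left(m \right)} = -108$ ($B{\left(m \right)} = -6 - 102 = -108$)
$q = -3410$ ($q = 19126 - 22536 = -3410$)
$\frac{q - 23223}{41875 + \left(\left(-7204 + 5386\right) + B{\left(34 \right)}\right)} = \frac{-3410 - 23223}{41875 + \left(\left(-7204 + 5386\right) - 108\right)} = - \frac{26633}{41875 - 1926} = - \frac{26633}{39949}$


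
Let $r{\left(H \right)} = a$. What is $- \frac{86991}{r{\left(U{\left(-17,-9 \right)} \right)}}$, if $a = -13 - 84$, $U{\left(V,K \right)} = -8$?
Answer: $\frac{86991}{97} \approx 896.81$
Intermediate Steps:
$a = -97$ ($a = -13 - 84 = -97$)
$r{\left(H \right)} = -97$
$- \frac{86991}{r{\left(U{\left(-17,-9 \right)} \right)}} = - \frac{86991}{-97} = \left(-86991\right) \left(- \frac{1}{97}\right) = \frac{86991}{97}$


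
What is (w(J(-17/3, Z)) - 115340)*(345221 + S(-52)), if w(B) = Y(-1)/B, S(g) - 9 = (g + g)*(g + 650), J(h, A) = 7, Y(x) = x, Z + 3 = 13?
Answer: -32645643354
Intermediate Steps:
Z = 10 (Z = -3 + 13 = 10)
S(g) = 9 + 2*g*(650 + g) (S(g) = 9 + (g + g)*(g + 650) = 9 + (2*g)*(650 + g) = 9 + 2*g*(650 + g))
w(B) = -1/B
(w(J(-17/3, Z)) - 115340)*(345221 + S(-52)) = (-1/7 - 115340)*(345221 + (9 + 2*(-52)² + 1300*(-52))) = (-1*⅐ - 115340)*(345221 + (9 + 2*2704 - 67600)) = (-⅐ - 115340)*(345221 + (9 + 5408 - 67600)) = -807381*(345221 - 62183)/7 = -807381/7*283038 = -32645643354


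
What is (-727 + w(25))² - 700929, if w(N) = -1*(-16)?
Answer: -195408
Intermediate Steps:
w(N) = 16
(-727 + w(25))² - 700929 = (-727 + 16)² - 700929 = (-711)² - 700929 = 505521 - 700929 = -195408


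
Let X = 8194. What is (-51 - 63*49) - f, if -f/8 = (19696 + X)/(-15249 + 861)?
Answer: -11343166/3597 ≈ -3153.5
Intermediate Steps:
f = 55780/3597 (f = -8*(19696 + 8194)/(-15249 + 861) = -223120/(-14388) = -223120*(-1)/14388 = -8*(-13945/7194) = 55780/3597 ≈ 15.507)
(-51 - 63*49) - f = (-51 - 63*49) - 1*55780/3597 = (-51 - 3087) - 55780/3597 = -3138 - 55780/3597 = -11343166/3597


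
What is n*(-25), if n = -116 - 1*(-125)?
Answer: -225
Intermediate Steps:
n = 9 (n = -116 + 125 = 9)
n*(-25) = 9*(-25) = -225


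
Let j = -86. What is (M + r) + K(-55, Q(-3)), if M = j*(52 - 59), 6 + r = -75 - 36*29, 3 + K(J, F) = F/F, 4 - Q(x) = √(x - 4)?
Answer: -525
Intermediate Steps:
Q(x) = 4 - √(-4 + x) (Q(x) = 4 - √(x - 4) = 4 - √(-4 + x))
K(J, F) = -2 (K(J, F) = -3 + F/F = -3 + 1 = -2)
r = -1125 (r = -6 + (-75 - 36*29) = -6 + (-75 - 1044) = -6 - 1119 = -1125)
M = 602 (M = -86*(52 - 59) = -86*(-7) = 602)
(M + r) + K(-55, Q(-3)) = (602 - 1125) - 2 = -523 - 2 = -525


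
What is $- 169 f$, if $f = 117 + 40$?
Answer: $-26533$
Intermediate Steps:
$f = 157$
$- 169 f = \left(-169\right) 157 = -26533$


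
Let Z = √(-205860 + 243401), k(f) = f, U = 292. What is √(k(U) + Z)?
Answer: √(292 + √37541) ≈ 22.040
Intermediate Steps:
Z = √37541 ≈ 193.75
√(k(U) + Z) = √(292 + √37541)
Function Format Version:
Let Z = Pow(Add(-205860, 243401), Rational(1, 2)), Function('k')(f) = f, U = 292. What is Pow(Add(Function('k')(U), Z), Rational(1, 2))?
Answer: Pow(Add(292, Pow(37541, Rational(1, 2))), Rational(1, 2)) ≈ 22.040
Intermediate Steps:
Z = Pow(37541, Rational(1, 2)) ≈ 193.75
Pow(Add(Function('k')(U), Z), Rational(1, 2)) = Pow(Add(292, Pow(37541, Rational(1, 2))), Rational(1, 2))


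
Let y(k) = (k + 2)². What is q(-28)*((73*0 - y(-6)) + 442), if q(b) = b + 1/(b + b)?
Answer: -334197/28 ≈ -11936.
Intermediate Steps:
q(b) = b + 1/(2*b)
y(k) = (2 + k)²
q(-28)*((73*0 - y(-6)) + 442) = (-28 + (½)/(-28))*((73*0 - (2 - 6)²) + 442) = (-28 + (½)*(-1/28))*((0 - 1*(-4)²) + 442) = (-28 - 1/56)*((0 - 1*16) + 442) = -1569*((0 - 16) + 442)/56 = -1569*(-16 + 442)/56 = -1569/56*426 = -334197/28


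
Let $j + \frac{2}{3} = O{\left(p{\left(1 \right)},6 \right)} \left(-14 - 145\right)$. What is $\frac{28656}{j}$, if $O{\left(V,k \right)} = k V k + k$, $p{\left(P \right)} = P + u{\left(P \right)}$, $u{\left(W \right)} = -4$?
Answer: $\frac{21492}{12163} \approx 1.767$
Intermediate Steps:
$p{\left(P \right)} = -4 + P$ ($p{\left(P \right)} = P - 4 = -4 + P$)
$O{\left(V,k \right)} = k + V k^{2}$ ($O{\left(V,k \right)} = V k k + k = V k^{2} + k = k + V k^{2}$)
$j = \frac{48652}{3}$ ($j = - \frac{2}{3} + 6 \left(1 + \left(-4 + 1\right) 6\right) \left(-14 - 145\right) = - \frac{2}{3} + 6 \left(1 - 18\right) \left(-159\right) = - \frac{2}{3} + 6 \left(-17\right) \left(-159\right) = - \frac{2}{3} - -16218 = - \frac{2}{3} + 16218 = \frac{48652}{3} \approx 16217.0$)
$\frac{28656}{j} = \frac{28656}{\frac{48652}{3}} = 28656 \cdot \frac{3}{48652} = \frac{21492}{12163}$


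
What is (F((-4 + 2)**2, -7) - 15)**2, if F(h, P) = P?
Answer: 484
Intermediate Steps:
(F((-4 + 2)**2, -7) - 15)**2 = (-7 - 15)**2 = (-22)**2 = 484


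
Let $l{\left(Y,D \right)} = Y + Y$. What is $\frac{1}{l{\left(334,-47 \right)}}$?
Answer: $\frac{1}{668} \approx 0.001497$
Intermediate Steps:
$l{\left(Y,D \right)} = 2 Y$
$\frac{1}{l{\left(334,-47 \right)}} = \frac{1}{2 \cdot 334} = \frac{1}{668}$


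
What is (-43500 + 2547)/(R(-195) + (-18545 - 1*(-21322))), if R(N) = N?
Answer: -40953/2582 ≈ -15.861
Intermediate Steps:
(-43500 + 2547)/(R(-195) + (-18545 - 1*(-21322))) = (-43500 + 2547)/(-195 + (-18545 - 1*(-21322))) = -40953/(-195 + (-18545 + 21322)) = -40953/(-195 + 2777) = -40953/2582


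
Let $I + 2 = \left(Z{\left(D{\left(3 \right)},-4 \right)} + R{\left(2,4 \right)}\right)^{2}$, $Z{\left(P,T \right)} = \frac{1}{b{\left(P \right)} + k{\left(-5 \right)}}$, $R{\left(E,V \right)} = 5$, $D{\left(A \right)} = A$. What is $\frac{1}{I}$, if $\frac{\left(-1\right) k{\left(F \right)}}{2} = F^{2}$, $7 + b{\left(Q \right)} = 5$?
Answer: $\frac{2704}{61673} \approx 0.043844$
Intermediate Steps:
$b{\left(Q \right)} = -2$ ($b{\left(Q \right)} = -7 + 5 = -2$)
$k{\left(F \right)} = - 2 F^{2}$
$Z{\left(P,T \right)} = - \frac{1}{52}$ ($Z{\left(P,T \right)} = \frac{1}{-2 - 2 \left(-5\right)^{2}} = \frac{1}{-2 - 50} = \frac{1}{-52} = - \frac{1}{52}$)
$I = \frac{61673}{2704}$ ($I = -2 + \left(- \frac{1}{52} + 5\right)^{2} = -2 + \left(\frac{259}{52}\right)^{2} = -2 + \frac{67081}{2704} = \frac{61673}{2704} \approx 22.808$)
$\frac{1}{I} = \frac{1}{\frac{61673}{2704}} = \frac{2704}{61673}$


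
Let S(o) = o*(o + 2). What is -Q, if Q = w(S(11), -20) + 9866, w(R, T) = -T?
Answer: -9886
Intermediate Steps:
S(o) = o*(2 + o)
Q = 9886 (Q = -1*(-20) + 9866 = 20 + 9866 = 9886)
-Q = -1*9886 = -9886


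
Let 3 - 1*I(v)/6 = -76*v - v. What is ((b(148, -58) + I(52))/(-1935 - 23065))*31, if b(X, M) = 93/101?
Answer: -15055677/505000 ≈ -29.813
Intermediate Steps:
b(X, M) = 93/101 (b(X, M) = 93*(1/101) = 93/101)
I(v) = 18 + 462*v (I(v) = 18 - 6*(-76*v - v) = 18 - (-462)*v = 18 + 462*v)
((b(148, -58) + I(52))/(-1935 - 23065))*31 = ((93/101 + (18 + 462*52))/(-1935 - 23065))*31 = ((93/101 + (18 + 24024))/(-25000))*31 = ((93/101 + 24042)*(-1/25000))*31 = ((2428335/101)*(-1/25000))*31 = -485667/505000*31 = -15055677/505000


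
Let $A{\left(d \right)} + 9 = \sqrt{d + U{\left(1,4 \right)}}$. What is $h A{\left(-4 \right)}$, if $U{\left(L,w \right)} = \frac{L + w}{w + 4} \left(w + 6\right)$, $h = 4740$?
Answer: $-35550$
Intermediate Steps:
$U{\left(L,w \right)} = \frac{\left(6 + w\right) \left(L + w\right)}{4 + w}$ ($U{\left(L,w \right)} = \frac{L + w}{4 + w} \left(6 + w\right) = \frac{\left(6 + w\right) \left(L + w\right)}{4 + w}$)
$A{\left(d \right)} = -9 + \sqrt{\frac{25}{4} + d}$ ($A{\left(d \right)} = -9 + \sqrt{d + \frac{4^{2} + 6 \cdot 1 + 6 \cdot 4 + 1 \cdot 4}{4 + 4}} = -9 + \sqrt{d + \frac{16 + 6 + 24 + 4}{8}} = -9 + \sqrt{d + \frac{1}{8} \cdot 50} = -9 + \sqrt{d + \frac{25}{4}} = -9 + \sqrt{\frac{25}{4} + d}$)
$h A{\left(-4 \right)} = 4740 \left(-9 + \frac{\sqrt{25 + 4 \left(-4\right)}}{2}\right) = 4740 \left(-9 + \frac{\sqrt{25 - 16}}{2}\right) = 4740 \left(-9 + \frac{\sqrt{9}}{2}\right) = 4740 \left(-9 + \frac{1}{2} \cdot 3\right) = 4740 \left(-9 + \frac{3}{2}\right) = 4740 \left(- \frac{15}{2}\right) = -35550$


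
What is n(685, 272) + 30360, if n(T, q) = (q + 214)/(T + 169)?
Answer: 12963963/427 ≈ 30361.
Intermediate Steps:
n(T, q) = (214 + q)/(169 + T)
n(685, 272) + 30360 = (214 + 272)/(169 + 685) + 30360 = 486/854 + 30360 = (1/854)*486 + 30360 = 243/427 + 30360 = 12963963/427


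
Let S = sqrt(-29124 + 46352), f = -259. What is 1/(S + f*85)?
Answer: -22015/484642997 - 2*sqrt(4307)/484642997 ≈ -4.5696e-5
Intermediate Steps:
S = 2*sqrt(4307) (S = sqrt(17228) = 2*sqrt(4307) ≈ 131.26)
1/(S + f*85) = 1/(2*sqrt(4307) - 259*85) = 1/(2*sqrt(4307) - 22015) = 1/(-22015 + 2*sqrt(4307))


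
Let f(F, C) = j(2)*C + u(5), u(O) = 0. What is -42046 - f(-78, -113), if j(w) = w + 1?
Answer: -41707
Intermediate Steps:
j(w) = 1 + w
f(F, C) = 3*C (f(F, C) = (1 + 2)*C + 0 = 3*C + 0 = 3*C)
-42046 - f(-78, -113) = -42046 - 3*(-113) = -42046 - 1*(-339) = -42046 + 339 = -41707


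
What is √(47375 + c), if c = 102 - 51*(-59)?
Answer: √50486 ≈ 224.69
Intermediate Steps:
c = 3111 (c = 102 + 3009 = 3111)
√(47375 + c) = √(47375 + 3111) = √50486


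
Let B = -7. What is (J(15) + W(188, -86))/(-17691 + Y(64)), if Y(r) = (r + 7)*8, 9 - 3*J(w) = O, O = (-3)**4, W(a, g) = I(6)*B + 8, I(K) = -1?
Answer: 9/17123 ≈ 0.00052561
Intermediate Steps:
W(a, g) = 15 (W(a, g) = -1*(-7) + 8 = 7 + 8 = 15)
O = 81
J(w) = -24 (J(w) = 3 - 1/3*81 = 3 - 27 = -24)
Y(r) = 56 + 8*r (Y(r) = (7 + r)*8 = 56 + 8*r)
(J(15) + W(188, -86))/(-17691 + Y(64)) = (-24 + 15)/(-17691 + (56 + 8*64)) = -9/(-17691 + (56 + 512)) = -9/(-17691 + 568) = -9/(-17123) = -9*(-1/17123) = 9/17123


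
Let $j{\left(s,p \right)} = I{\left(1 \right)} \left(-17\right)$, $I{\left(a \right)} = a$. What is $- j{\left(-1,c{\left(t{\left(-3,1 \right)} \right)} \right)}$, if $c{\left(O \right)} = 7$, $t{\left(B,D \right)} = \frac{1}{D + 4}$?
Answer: $17$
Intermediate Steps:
$t{\left(B,D \right)} = \frac{1}{4 + D}$
$j{\left(s,p \right)} = -17$ ($j{\left(s,p \right)} = 1 \left(-17\right) = -17$)
$- j{\left(-1,c{\left(t{\left(-3,1 \right)} \right)} \right)} = \left(-1\right) \left(-17\right) = 17$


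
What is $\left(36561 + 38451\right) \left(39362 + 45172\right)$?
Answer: $6341064408$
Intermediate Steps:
$\left(36561 + 38451\right) \left(39362 + 45172\right) = 75012 \cdot 84534 = 6341064408$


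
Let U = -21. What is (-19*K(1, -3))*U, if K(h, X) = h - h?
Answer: 0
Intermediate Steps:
K(h, X) = 0
(-19*K(1, -3))*U = -19*0*(-21) = 0*(-21) = 0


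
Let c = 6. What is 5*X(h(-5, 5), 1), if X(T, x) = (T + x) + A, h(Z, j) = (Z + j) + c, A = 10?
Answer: 85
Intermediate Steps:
h(Z, j) = 6 + Z + j (h(Z, j) = (Z + j) + 6 = 6 + Z + j)
X(T, x) = 10 + T + x (X(T, x) = (T + x) + 10 = 10 + T + x)
5*X(h(-5, 5), 1) = 5*(10 + (6 - 5 + 5) + 1) = 5*(10 + 6 + 1) = 5*17 = 85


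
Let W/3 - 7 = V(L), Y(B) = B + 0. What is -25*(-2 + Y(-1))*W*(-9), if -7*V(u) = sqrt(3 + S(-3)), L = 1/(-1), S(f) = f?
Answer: -14175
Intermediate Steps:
L = -1
Y(B) = B
V(u) = 0 (V(u) = -sqrt(3 - 3)/7 = -sqrt(0)/7 = -1/7*0 = 0)
W = 21 (W = 21 + 3*0 = 21 + 0 = 21)
-25*(-2 + Y(-1))*W*(-9) = -25*(-2 - 1)*21*(-9) = -(-75)*21*(-9) = -25*(-63)*(-9) = 1575*(-9) = -14175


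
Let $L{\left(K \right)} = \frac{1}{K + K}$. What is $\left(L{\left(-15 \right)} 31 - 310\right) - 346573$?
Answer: $- \frac{10406521}{30} \approx -3.4688 \cdot 10^{5}$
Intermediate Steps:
$L{\left(K \right)} = \frac{1}{2 K}$
$\left(L{\left(-15 \right)} 31 - 310\right) - 346573 = \left(\frac{1}{2 \left(-15\right)} 31 - 310\right) - 346573 = \left(\frac{1}{2} \left(- \frac{1}{15}\right) 31 - 310\right) - 346573 = \left(\left(- \frac{1}{30}\right) 31 - 310\right) - 346573 = \left(- \frac{31}{30} - 310\right) - 346573 = - \frac{9331}{30} - 346573 = - \frac{10406521}{30}$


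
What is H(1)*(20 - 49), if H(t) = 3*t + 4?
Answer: -203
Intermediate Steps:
H(t) = 4 + 3*t
H(1)*(20 - 49) = (4 + 3*1)*(20 - 49) = (4 + 3)*(-29) = 7*(-29) = -203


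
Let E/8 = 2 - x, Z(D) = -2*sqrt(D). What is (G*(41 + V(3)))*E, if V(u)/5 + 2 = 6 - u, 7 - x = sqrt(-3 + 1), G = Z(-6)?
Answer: 1472*sqrt(3) + 3680*I*sqrt(6) ≈ 2549.6 + 9014.1*I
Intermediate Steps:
G = -2*I*sqrt(6) ≈ -4.899*I
x = 7 - I*sqrt(2) (x = 7 - sqrt(-3 + 1) = 7 - sqrt(-2) = 7 - I*sqrt(2) ≈ 7.0 - 1.4142*I)
V(u) = 20 - 5*u (V(u) = -10 + 5*(6 - u) = -10 + (30 - 5*u) = 20 - 5*u)
E = -40 + 8*I*sqrt(2) (E = 8*(2 - (7 - I*sqrt(2))) = 8*(2 + (-7 + I*sqrt(2))) = 8*(-5 + I*sqrt(2)) = -40 + 8*I*sqrt(2) ≈ -40.0 + 11.314*I)
(G*(41 + V(3)))*E = ((-2*I*sqrt(6))*(41 + (20 - 5*3)))*(-40 + 8*I*sqrt(2)) = ((-2*I*sqrt(6))*(41 + (20 - 15)))*(-40 + 8*I*sqrt(2)) = ((-2*I*sqrt(6))*(41 + 5))*(-40 + 8*I*sqrt(2)) = (-2*I*sqrt(6)*46)*(-40 + 8*I*sqrt(2)) = (-92*I*sqrt(6))*(-40 + 8*I*sqrt(2)) = -92*I*sqrt(6)*(-40 + 8*I*sqrt(2))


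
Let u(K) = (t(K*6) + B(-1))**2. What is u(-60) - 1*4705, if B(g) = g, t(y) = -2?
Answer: -4696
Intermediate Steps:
u(K) = 9 (u(K) = (-2 - 1)**2 = (-3)**2 = 9)
u(-60) - 1*4705 = 9 - 1*4705 = 9 - 4705 = -4696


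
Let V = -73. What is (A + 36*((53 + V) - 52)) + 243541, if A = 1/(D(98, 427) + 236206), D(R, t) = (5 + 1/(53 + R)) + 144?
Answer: 8599374876245/35689606 ≈ 2.4095e+5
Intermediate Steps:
D(R, t) = 149 + 1/(53 + R)
A = 151/35689606 (A = 1/((7898 + 149*98)/(53 + 98) + 236206) = 1/((7898 + 14602)/151 + 236206) = 1/((1/151)*22500 + 236206) = 1/(22500/151 + 236206) = 1/(35689606/151) = 151/35689606 ≈ 4.2309e-6)
(A + 36*((53 + V) - 52)) + 243541 = (151/35689606 + 36*((53 - 73) - 52)) + 243541 = (151/35689606 + 36*(-20 - 52)) + 243541 = (151/35689606 + 36*(-72)) + 243541 = (151/35689606 - 2592) + 243541 = -92507458601/35689606 + 243541 = 8599374876245/35689606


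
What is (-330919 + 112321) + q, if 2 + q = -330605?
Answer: -549205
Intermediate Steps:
q = -330607 (q = -2 - 330605 = -330607)
(-330919 + 112321) + q = (-330919 + 112321) - 330607 = -218598 - 330607 = -549205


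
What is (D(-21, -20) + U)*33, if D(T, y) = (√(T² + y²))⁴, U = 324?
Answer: 23350965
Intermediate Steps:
D(T, y) = (T² + y²)²
(D(-21, -20) + U)*33 = (((-21)² + (-20)²)² + 324)*33 = ((441 + 400)² + 324)*33 = (841² + 324)*33 = (707281 + 324)*33 = 707605*33 = 23350965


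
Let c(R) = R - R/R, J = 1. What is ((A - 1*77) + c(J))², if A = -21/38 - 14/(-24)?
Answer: 307967401/51984 ≈ 5924.3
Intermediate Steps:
A = 7/228 (A = -21*1/38 - 14*(-1/24) = -21/38 + 7/12 = 7/228 ≈ 0.030702)
c(R) = -1 + R (c(R) = R - 1*1 = R - 1 = -1 + R)
((A - 1*77) + c(J))² = ((7/228 - 1*77) + (-1 + 1))² = ((7/228 - 77) + 0)² = (-17549/228 + 0)² = (-17549/228)² = 307967401/51984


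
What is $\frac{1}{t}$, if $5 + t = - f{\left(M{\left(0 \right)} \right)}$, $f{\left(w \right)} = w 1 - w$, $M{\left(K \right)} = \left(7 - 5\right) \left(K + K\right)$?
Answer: $- \frac{1}{5} \approx -0.2$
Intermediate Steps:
$M{\left(K \right)} = 4 K$ ($M{\left(K \right)} = 2 \cdot 2 K = 4 K$)
$f{\left(w \right)} = 0$ ($f{\left(w \right)} = w - w = 0$)
$t = -5$ ($t = -5 - 0 = -5 + 0 = -5$)
$\frac{1}{t} = \frac{1}{-5} = - \frac{1}{5}$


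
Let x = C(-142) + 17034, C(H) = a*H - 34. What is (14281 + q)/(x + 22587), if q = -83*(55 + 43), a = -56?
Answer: 6147/47539 ≈ 0.12930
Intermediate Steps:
C(H) = -34 - 56*H (C(H) = -56*H - 34 = -34 - 56*H)
q = -8134 (q = -83*98 = -8134)
x = 24952 (x = (-34 - 56*(-142)) + 17034 = (-34 + 7952) + 17034 = 7918 + 17034 = 24952)
(14281 + q)/(x + 22587) = (14281 - 8134)/(24952 + 22587) = 6147/47539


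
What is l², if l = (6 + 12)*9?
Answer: 26244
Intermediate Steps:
l = 162 (l = 18*9 = 162)
l² = 162² = 26244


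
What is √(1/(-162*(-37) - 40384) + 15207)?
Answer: √17984894590310/34390 ≈ 123.32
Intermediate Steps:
√(1/(-162*(-37) - 40384) + 15207) = √(1/(5994 - 40384) + 15207) = √(1/(-34390) + 15207) = √(-1/34390 + 15207) = √(522968729/34390) = √17984894590310/34390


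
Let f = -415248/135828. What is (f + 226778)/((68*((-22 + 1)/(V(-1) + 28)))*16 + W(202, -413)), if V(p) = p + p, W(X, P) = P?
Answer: -33369252514/190079967 ≈ -175.55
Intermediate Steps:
V(p) = 2*p
f = -34604/11319 (f = -415248*1/135828 = -34604/11319 ≈ -3.0572)
(f + 226778)/((68*((-22 + 1)/(V(-1) + 28)))*16 + W(202, -413)) = (-34604/11319 + 226778)/((68*((-22 + 1)/(2*(-1) + 28)))*16 - 413) = 2566865578/(11319*((68*(-21/(-2 + 28)))*16 - 413)) = 2566865578/(11319*((68*(-21/26))*16 - 413)) = 2566865578/(11319*(-714/13*16 - 413)) = 2566865578/(11319*(-11424/13 - 413)) = 2566865578/(11319*(-16793/13)) = (2566865578/11319)*(-13/16793) = -33369252514/190079967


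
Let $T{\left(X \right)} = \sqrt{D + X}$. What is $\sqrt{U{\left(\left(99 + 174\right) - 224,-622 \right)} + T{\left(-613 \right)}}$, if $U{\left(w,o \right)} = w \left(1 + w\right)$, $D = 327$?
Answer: $\sqrt{2450 + i \sqrt{286}} \approx 49.498 + 0.1708 i$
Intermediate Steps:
$T{\left(X \right)} = \sqrt{327 + X}$
$\sqrt{U{\left(\left(99 + 174\right) - 224,-622 \right)} + T{\left(-613 \right)}} = \sqrt{\left(\left(99 + 174\right) - 224\right) \left(1 + \left(\left(99 + 174\right) - 224\right)\right) + \sqrt{327 - 613}} = \sqrt{\left(273 - 224\right) \left(1 + \left(273 - 224\right)\right) + \sqrt{-286}} = \sqrt{49 \left(1 + 49\right) + i \sqrt{286}} = \sqrt{49 \cdot 50 + i \sqrt{286}} = \sqrt{2450 + i \sqrt{286}}$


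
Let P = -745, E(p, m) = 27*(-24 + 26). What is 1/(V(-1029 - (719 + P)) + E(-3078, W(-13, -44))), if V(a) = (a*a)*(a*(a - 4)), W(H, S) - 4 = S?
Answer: 1/1016090216243 ≈ 9.8416e-13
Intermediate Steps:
W(H, S) = 4 + S
E(p, m) = 54 (E(p, m) = 27*2 = 54)
V(a) = a³*(-4 + a) (V(a) = a²*(a*(-4 + a)) = a³*(-4 + a))
1/(V(-1029 - (719 + P)) + E(-3078, W(-13, -44))) = 1/((-1029 - (719 - 745))³*(-4 + (-1029 - (719 - 745))) + 54) = 1/((-1029 - 1*(-26))³*(-4 + (-1029 - 1*(-26))) + 54) = 1/((-1029 + 26)³*(-4 + (-1029 + 26)) + 54) = 1/((-1003)³*(-4 - 1003) + 54) = 1/(-1009027027*(-1007) + 54) = 1/(1016090216189 + 54) = 1/1016090216243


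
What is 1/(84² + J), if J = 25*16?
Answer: 1/7456 ≈ 0.00013412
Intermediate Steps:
J = 400
1/(84² + J) = 1/(84² + 400) = 1/(7056 + 400) = 1/7456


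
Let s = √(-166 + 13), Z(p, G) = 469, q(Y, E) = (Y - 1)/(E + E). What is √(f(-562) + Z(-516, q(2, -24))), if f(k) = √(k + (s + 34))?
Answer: √(469 + √3*√(-176 + I*√17)) ≈ 21.669 + 0.53024*I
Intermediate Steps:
q(Y, E) = (-1 + Y)/(2*E) (q(Y, E) = (-1 + Y)/((2*E)) = (-1 + Y)*(1/(2*E)) = (-1 + Y)/(2*E))
s = 3*I*√17 (s = √(-153) = 3*I*√17 ≈ 12.369*I)
f(k) = √(34 + k + 3*I*√17) (f(k) = √(k + (3*I*√17 + 34)) = √(k + (34 + 3*I*√17)) = √(34 + k + 3*I*√17))
√(f(-562) + Z(-516, q(2, -24))) = √(√(34 - 562 + 3*I*√17) + 469) = √(√(-528 + 3*I*√17) + 469) = √(469 + √(-528 + 3*I*√17))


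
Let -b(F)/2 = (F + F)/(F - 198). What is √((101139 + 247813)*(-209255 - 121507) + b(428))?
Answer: 2*I*√381607578107710/115 ≈ 3.3974e+5*I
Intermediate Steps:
b(F) = -4*F/(-198 + F) (b(F) = -2*(F + F)/(F - 198) = -2*2*F/(-198 + F) = -4*F/(-198 + F))
√((101139 + 247813)*(-209255 - 121507) + b(428)) = √((101139 + 247813)*(-209255 - 121507) - 4*428/(-198 + 428)) = √(348952*(-330762) - 4*428/230) = √(-115420061424 - 4*428*1/230) = √(-115420061424 - 856/115) = √(-13273307064616/115) = 2*I*√381607578107710/115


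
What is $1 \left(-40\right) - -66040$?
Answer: $66000$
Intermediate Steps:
$1 \left(-40\right) - -66040 = -40 + 66040 = 66000$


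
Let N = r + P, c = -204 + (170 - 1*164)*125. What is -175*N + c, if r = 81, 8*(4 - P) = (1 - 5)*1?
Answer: -28833/2 ≈ -14417.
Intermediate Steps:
c = 546 (c = -204 + (170 - 164)*125 = -204 + 6*125 = -204 + 750 = 546)
P = 9/2 (P = 4 - (1 - 5)/8 = 4 - (-1)/2 = 4 - 1/8*(-4) = 4 + 1/2 = 9/2 ≈ 4.5000)
N = 171/2 (N = 81 + 9/2 = 171/2 ≈ 85.500)
-175*N + c = -175*171/2 + 546 = -29925/2 + 546 = -28833/2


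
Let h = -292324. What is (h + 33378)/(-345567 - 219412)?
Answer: 258946/564979 ≈ 0.45833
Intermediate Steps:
(h + 33378)/(-345567 - 219412) = (-292324 + 33378)/(-345567 - 219412) = -258946/(-564979) = -258946*(-1/564979) = 258946/564979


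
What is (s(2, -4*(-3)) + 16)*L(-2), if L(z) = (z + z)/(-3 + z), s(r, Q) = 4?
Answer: 16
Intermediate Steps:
L(z) = 2*z/(-3 + z) (L(z) = (2*z)/(-3 + z) = 2*z/(-3 + z))
(s(2, -4*(-3)) + 16)*L(-2) = (4 + 16)*(2*(-2)/(-3 - 2)) = 20*(2*(-2)/(-5)) = 20*(2*(-2)*(-1/5)) = 20*(4/5) = 16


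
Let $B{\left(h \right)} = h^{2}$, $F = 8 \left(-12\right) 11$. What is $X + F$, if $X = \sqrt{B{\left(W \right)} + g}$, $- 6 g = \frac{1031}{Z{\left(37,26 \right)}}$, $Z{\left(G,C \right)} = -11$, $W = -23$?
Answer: $-1056 + \frac{\sqrt{2372370}}{66} \approx -1032.7$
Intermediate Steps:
$F = -1056$ ($F = \left(-96\right) 11 = -1056$)
$g = \frac{1031}{66}$ ($g = - \frac{1031 \frac{1}{-11}}{6} = - \frac{1031 \left(- \frac{1}{11}\right)}{6} = \left(- \frac{1}{6}\right) \left(- \frac{1031}{11}\right) = \frac{1031}{66} \approx 15.621$)
$X = \frac{\sqrt{2372370}}{66}$ ($X = \sqrt{\left(-23\right)^{2} + \frac{1031}{66}} = \sqrt{529 + \frac{1031}{66}} = \sqrt{\frac{35945}{66}} = \frac{\sqrt{2372370}}{66} \approx 23.337$)
$X + F = \frac{\sqrt{2372370}}{66} - 1056 = -1056 + \frac{\sqrt{2372370}}{66}$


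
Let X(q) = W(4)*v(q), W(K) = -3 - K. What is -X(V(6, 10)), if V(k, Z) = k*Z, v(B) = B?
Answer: 420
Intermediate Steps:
V(k, Z) = Z*k
X(q) = -7*q (X(q) = (-3 - 1*4)*q = (-3 - 4)*q = -7*q)
-X(V(6, 10)) = -(-7)*10*6 = -(-7)*60 = -1*(-420) = 420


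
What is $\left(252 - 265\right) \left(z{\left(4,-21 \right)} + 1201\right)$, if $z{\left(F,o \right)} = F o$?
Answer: $-14521$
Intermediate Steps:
$\left(252 - 265\right) \left(z{\left(4,-21 \right)} + 1201\right) = \left(252 - 265\right) \left(4 \left(-21\right) + 1201\right) = \left(252 - 265\right) \left(-84 + 1201\right) = \left(-13\right) 1117 = -14521$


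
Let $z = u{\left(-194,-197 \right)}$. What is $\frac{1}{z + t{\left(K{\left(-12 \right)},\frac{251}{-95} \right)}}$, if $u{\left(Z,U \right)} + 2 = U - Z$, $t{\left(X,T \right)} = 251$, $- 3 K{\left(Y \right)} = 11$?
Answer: $\frac{1}{246} \approx 0.004065$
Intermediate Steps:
$K{\left(Y \right)} = - \frac{11}{3}$ ($K{\left(Y \right)} = \left(- \frac{1}{3}\right) 11 = - \frac{11}{3}$)
$u{\left(Z,U \right)} = -2 + U - Z$ ($u{\left(Z,U \right)} = -2 + \left(U - Z\right) = -2 + U - Z$)
$z = -5$ ($z = -2 - 197 - -194 = -2 - 197 + 194 = -5$)
$\frac{1}{z + t{\left(K{\left(-12 \right)},\frac{251}{-95} \right)}} = \frac{1}{-5 + 251} = \frac{1}{246}$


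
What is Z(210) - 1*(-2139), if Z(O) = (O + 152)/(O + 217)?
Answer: 913715/427 ≈ 2139.8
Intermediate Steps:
Z(O) = (152 + O)/(217 + O)
Z(210) - 1*(-2139) = (152 + 210)/(217 + 210) - 1*(-2139) = 362/427 + 2139 = 913715/427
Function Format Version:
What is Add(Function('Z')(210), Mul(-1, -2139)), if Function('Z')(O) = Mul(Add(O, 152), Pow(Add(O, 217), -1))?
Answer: Rational(913715, 427) ≈ 2139.8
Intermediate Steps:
Function('Z')(O) = Mul(Pow(Add(217, O), -1), Add(152, O)) (Function('Z')(O) = Mul(Add(152, O), Pow(Add(217, O), -1)) = Mul(Pow(Add(217, O), -1), Add(152, O)))
Add(Function('Z')(210), Mul(-1, -2139)) = Add(Mul(Pow(Add(217, 210), -1), Add(152, 210)), Mul(-1, -2139)) = Add(Mul(Pow(427, -1), 362), 2139) = Add(Mul(Rational(1, 427), 362), 2139) = Add(Rational(362, 427), 2139) = Rational(913715, 427)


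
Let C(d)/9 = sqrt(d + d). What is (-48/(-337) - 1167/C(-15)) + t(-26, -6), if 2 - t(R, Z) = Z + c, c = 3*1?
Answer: 1733/337 + 389*I*sqrt(30)/90 ≈ 5.1424 + 23.674*I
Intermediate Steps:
C(d) = 9*sqrt(2)*sqrt(d) (C(d) = 9*sqrt(d + d) = 9*sqrt(2*d) = 9*(sqrt(2)*sqrt(d)) = 9*sqrt(2)*sqrt(d))
c = 3
t(R, Z) = -1 - Z (t(R, Z) = 2 - (Z + 3) = 2 - (3 + Z) = 2 + (-3 - Z) = -1 - Z)
(-48/(-337) - 1167/C(-15)) + t(-26, -6) = (-48/(-337) - 1167*(-I*sqrt(30)/270)) + (-1 - 1*(-6)) = (-48*(-1/337) - 1167*(-I*sqrt(30)/270)) + (-1 + 6) = (48/337 - 1167*(-I*sqrt(30)/270)) + 5 = (48/337 - (-389)*I*sqrt(30)/90) + 5 = (48/337 + 389*I*sqrt(30)/90) + 5 = 1733/337 + 389*I*sqrt(30)/90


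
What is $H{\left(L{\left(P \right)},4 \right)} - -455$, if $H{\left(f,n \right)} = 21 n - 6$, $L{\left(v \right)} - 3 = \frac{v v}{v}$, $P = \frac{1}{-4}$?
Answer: $533$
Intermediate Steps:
$P = - \frac{1}{4} \approx -0.25$
$L{\left(v \right)} = 3 + v$ ($L{\left(v \right)} = 3 + \frac{v v}{v} = 3 + \frac{v^{2}}{v} = 3 + v$)
$H{\left(f,n \right)} = -6 + 21 n$
$H{\left(L{\left(P \right)},4 \right)} - -455 = \left(-6 + 21 \cdot 4\right) - -455 = \left(-6 + 84\right) + 455 = 78 + 455 = 533$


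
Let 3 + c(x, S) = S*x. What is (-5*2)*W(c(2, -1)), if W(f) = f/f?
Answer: -10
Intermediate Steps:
c(x, S) = -3 + S*x
W(f) = 1
(-5*2)*W(c(2, -1)) = -5*2*1 = -10*1 = -10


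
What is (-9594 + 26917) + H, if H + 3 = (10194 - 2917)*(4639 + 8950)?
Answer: 98904473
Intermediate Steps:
H = 98887150 (H = -3 + (10194 - 2917)*(4639 + 8950) = -3 + 7277*13589 = -3 + 98887153 = 98887150)
(-9594 + 26917) + H = (-9594 + 26917) + 98887150 = 17323 + 98887150 = 98904473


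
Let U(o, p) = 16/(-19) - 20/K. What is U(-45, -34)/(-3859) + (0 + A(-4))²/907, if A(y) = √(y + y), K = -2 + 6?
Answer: -485891/66502147 ≈ -0.0073064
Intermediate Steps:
K = 4
U(o, p) = -111/19 (U(o, p) = 16/(-19) - 20/4 = 16*(-1/19) - 20*¼ = -16/19 - 5 = -111/19)
A(y) = √2*√y (A(y) = √(2*y) = √2*√y)
U(-45, -34)/(-3859) + (0 + A(-4))²/907 = -111/19/(-3859) + (0 + √2*√(-4))²/907 = -111/19*(-1/3859) + (0 + √2*(2*I))²*(1/907) = 111/73321 + (0 + 2*I*√2)²*(1/907) = 111/73321 + (2*I*√2)²*(1/907) = 111/73321 - 8*1/907 = 111/73321 - 8/907 = -485891/66502147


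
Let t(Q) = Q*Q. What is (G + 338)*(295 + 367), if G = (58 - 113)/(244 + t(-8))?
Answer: 3130929/14 ≈ 2.2364e+5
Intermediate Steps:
t(Q) = Q**2
G = -5/28 (G = (58 - 113)/(244 + (-8)**2) = -55/(244 + 64) = -55/308 = -55*1/308 = -5/28 ≈ -0.17857)
(G + 338)*(295 + 367) = (-5/28 + 338)*(295 + 367) = (9459/28)*662 = 3130929/14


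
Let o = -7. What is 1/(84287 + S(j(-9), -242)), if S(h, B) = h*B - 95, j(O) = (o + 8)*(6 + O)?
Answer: 1/84918 ≈ 1.1776e-5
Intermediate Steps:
j(O) = 6 + O (j(O) = (-7 + 8)*(6 + O) = 1*(6 + O) = 6 + O)
S(h, B) = -95 + B*h (S(h, B) = B*h - 95 = -95 + B*h)
1/(84287 + S(j(-9), -242)) = 1/(84287 + (-95 - 242*(6 - 9))) = 1/(84287 + (-95 - 242*(-3))) = 1/(84287 + (-95 + 726)) = 1/(84287 + 631) = 1/84918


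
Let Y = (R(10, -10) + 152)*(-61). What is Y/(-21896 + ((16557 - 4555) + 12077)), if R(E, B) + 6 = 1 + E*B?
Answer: -2867/2183 ≈ -1.3133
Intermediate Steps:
R(E, B) = -5 + B*E (R(E, B) = -6 + (1 + E*B) = -6 + (1 + B*E) = -5 + B*E)
Y = -2867 (Y = ((-5 - 10*10) + 152)*(-61) = ((-5 - 100) + 152)*(-61) = (-105 + 152)*(-61) = 47*(-61) = -2867)
Y/(-21896 + ((16557 - 4555) + 12077)) = -2867/(-21896 + ((16557 - 4555) + 12077)) = -2867/(-21896 + (12002 + 12077)) = -2867/(-21896 + 24079) = -2867/2183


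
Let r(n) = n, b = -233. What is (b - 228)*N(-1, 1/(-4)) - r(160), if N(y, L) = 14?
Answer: -6614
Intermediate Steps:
(b - 228)*N(-1, 1/(-4)) - r(160) = (-233 - 228)*14 - 1*160 = -461*14 - 160 = -6454 - 160 = -6614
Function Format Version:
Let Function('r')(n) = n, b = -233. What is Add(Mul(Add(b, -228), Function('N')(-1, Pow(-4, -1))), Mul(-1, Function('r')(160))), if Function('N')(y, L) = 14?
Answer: -6614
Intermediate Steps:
Add(Mul(Add(b, -228), Function('N')(-1, Pow(-4, -1))), Mul(-1, Function('r')(160))) = Add(Mul(Add(-233, -228), 14), Mul(-1, 160)) = Add(Mul(-461, 14), -160) = Add(-6454, -160) = -6614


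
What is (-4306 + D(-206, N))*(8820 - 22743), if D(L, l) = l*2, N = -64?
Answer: 61734582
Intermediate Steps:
D(L, l) = 2*l
(-4306 + D(-206, N))*(8820 - 22743) = (-4306 + 2*(-64))*(8820 - 22743) = (-4306 - 128)*(-13923) = -4434*(-13923) = 61734582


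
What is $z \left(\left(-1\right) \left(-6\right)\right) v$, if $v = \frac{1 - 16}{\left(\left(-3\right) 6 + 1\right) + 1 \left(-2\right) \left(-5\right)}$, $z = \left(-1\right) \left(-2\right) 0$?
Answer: $0$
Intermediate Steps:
$z = 0$ ($z = 2 \cdot 0 = 0$)
$v = \frac{15}{7}$ ($v = - \frac{15}{\left(-18 + 1\right) - -10} = - \frac{15}{-17 + 10} = - \frac{15}{-7} = \left(-15\right) \left(- \frac{1}{7}\right) = \frac{15}{7} \approx 2.1429$)
$z \left(\left(-1\right) \left(-6\right)\right) v = 0 \left(\left(-1\right) \left(-6\right)\right) \frac{15}{7} = 0 \cdot 6 \cdot \frac{15}{7} = 0 \cdot \frac{15}{7} = 0$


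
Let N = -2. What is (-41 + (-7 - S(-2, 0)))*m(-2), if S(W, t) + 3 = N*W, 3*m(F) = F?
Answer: 98/3 ≈ 32.667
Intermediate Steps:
m(F) = F/3
S(W, t) = -3 - 2*W
(-41 + (-7 - S(-2, 0)))*m(-2) = (-41 + (-7 - (-3 - 2*(-2))))*((⅓)*(-2)) = (-41 + (-7 - (-3 + 4)))*(-⅔) = (-41 + (-7 - 1*1))*(-⅔) = (-41 + (-7 - 1))*(-⅔) = (-41 - 8)*(-⅔) = -49*(-⅔) = 98/3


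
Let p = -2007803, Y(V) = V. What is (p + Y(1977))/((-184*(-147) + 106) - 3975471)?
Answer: 2005826/3948317 ≈ 0.50802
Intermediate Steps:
(p + Y(1977))/((-184*(-147) + 106) - 3975471) = (-2007803 + 1977)/((-184*(-147) + 106) - 3975471) = -2005826/((27048 + 106) - 3975471) = -2005826/(27154 - 3975471) = -2005826/(-3948317) = -2005826*(-1/3948317) = 2005826/3948317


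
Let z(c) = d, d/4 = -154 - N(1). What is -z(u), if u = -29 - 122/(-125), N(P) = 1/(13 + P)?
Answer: 4314/7 ≈ 616.29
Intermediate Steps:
u = -3503/125 (u = -29 - 122*(-1/125) = -29 + 122/125 = -3503/125 ≈ -28.024)
d = -4314/7 (d = 4*(-154 - 1/(13 + 1)) = 4*(-154 - 1/14) = 4*(-2157/14) = -4314/7 ≈ -616.29)
z(c) = -4314/7
-z(u) = -1*(-4314/7) = 4314/7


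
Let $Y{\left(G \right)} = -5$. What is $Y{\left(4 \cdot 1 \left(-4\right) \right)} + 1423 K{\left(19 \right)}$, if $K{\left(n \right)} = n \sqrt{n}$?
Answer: $-5 + 27037 \sqrt{19} \approx 1.1785 \cdot 10^{5}$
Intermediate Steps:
$K{\left(n \right)} = n^{\frac{3}{2}}$
$Y{\left(4 \cdot 1 \left(-4\right) \right)} + 1423 K{\left(19 \right)} = -5 + 1423 \cdot 19^{\frac{3}{2}} = -5 + 1423 \cdot 19 \sqrt{19} = -5 + 27037 \sqrt{19}$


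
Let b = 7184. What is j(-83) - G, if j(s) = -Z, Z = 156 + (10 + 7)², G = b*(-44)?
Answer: 315651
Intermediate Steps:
G = -316096 (G = 7184*(-44) = -316096)
Z = 445 (Z = 156 + 17² = 156 + 289 = 445)
j(s) = -445 (j(s) = -1*445 = -445)
j(-83) - G = -445 - 1*(-316096) = -445 + 316096 = 315651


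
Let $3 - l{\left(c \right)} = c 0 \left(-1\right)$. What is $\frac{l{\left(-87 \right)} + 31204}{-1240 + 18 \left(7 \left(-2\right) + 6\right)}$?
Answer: $- \frac{31207}{1384} \approx -22.548$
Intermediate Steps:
$l{\left(c \right)} = 3$ ($l{\left(c \right)} = 3 - c 0 \left(-1\right) = 3 - 0 \left(-1\right) = 3 - 0 = 3 + 0 = 3$)
$\frac{l{\left(-87 \right)} + 31204}{-1240 + 18 \left(7 \left(-2\right) + 6\right)} = \frac{3 + 31204}{-1240 + 18 \left(7 \left(-2\right) + 6\right)} = \frac{31207}{-1240 + 18 \left(-14 + 6\right)} = \frac{31207}{-1240 + 18 \left(-8\right)} = \frac{31207}{-1240 - 144} = \frac{31207}{-1384} = 31207 \left(- \frac{1}{1384}\right) = - \frac{31207}{1384}$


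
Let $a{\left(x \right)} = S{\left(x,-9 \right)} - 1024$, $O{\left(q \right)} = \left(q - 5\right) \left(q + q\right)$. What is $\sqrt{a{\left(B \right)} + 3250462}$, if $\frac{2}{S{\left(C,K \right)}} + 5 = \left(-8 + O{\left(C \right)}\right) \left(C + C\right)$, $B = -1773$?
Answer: $\frac{2 \sqrt{406036990344822020441329445}}{22356749885} \approx 1802.6$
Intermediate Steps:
$O{\left(q \right)} = 2 q \left(-5 + q\right)$ ($O{\left(q \right)} = \left(-5 + q\right) 2 q = 2 q \left(-5 + q\right)$)
$S{\left(C,K \right)} = \frac{2}{-5 + 2 C \left(-8 + 2 C \left(-5 + C\right)\right)}$ ($S{\left(C,K \right)} = \frac{2}{-5 + \left(-8 + 2 C \left(-5 + C\right)\right) \left(C + C\right)} = \frac{2}{-5 + \left(-8 + 2 C \left(-5 + C\right)\right) 2 C} = \frac{2}{-5 + 2 C \left(-8 + 2 C \left(-5 + C\right)\right)}$)
$a{\left(x \right)} = -1024 - \frac{2}{5 + 16 x - 4 x^{2} \left(-5 + x\right)}$ ($a{\left(x \right)} = - \frac{2}{5 + 16 x - 4 x^{2} \left(-5 + x\right)} - 1024 = -1024 - \frac{2}{5 + 16 x - 4 x^{2} \left(-5 + x\right)}$)
$\sqrt{a{\left(B \right)} + 3250462} = \sqrt{\frac{2 \left(-2561 - -14524416 + 2048 \left(-1773\right)^{2} \left(-5 - 1773\right)\right)}{5 + 16 \left(-1773\right) - 4 \left(-1773\right)^{2} \left(-5 - 1773\right)} + 3250462} = \sqrt{\frac{2 \left(-2561 + 14524416 + 2048 \cdot 3143529 \left(-1778\right)\right)}{5 - 28368 - 12574116 \left(-1778\right)} + 3250462} = \sqrt{\frac{2 \left(-2561 + 14524416 - 11446670462976\right)}{5 - 28368 + 22356778248} + 3250462} = \sqrt{2 \cdot \frac{1}{22356749885} \left(-11446655941121\right) + 3250462} = \sqrt{- \frac{22893311882242}{22356749885} + 3250462} = \sqrt{\frac{72646872632814628}{22356749885}} = \frac{2 \sqrt{406036990344822020441329445}}{22356749885}$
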